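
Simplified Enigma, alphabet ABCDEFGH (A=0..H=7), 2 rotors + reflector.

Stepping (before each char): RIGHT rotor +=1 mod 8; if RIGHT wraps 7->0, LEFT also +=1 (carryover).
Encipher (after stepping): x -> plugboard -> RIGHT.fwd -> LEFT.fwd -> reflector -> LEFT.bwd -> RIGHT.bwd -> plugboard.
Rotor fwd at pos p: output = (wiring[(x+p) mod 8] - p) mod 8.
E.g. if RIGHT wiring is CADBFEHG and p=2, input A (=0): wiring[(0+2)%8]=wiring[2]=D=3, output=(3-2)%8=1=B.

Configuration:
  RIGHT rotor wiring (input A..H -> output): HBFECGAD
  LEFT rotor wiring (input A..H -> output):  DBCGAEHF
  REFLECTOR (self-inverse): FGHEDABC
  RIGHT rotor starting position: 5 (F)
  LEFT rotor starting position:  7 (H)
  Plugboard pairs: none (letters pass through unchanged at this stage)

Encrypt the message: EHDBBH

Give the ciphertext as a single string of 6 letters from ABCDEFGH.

Char 1 ('E'): step: R->6, L=7; E->plug->E->R->H->L->A->refl->F->L'->G->R'->F->plug->F
Char 2 ('H'): step: R->7, L=7; H->plug->H->R->B->L->E->refl->D->L'->D->R'->F->plug->F
Char 3 ('D'): step: R->0, L->0 (L advanced); D->plug->D->R->E->L->A->refl->F->L'->H->R'->A->plug->A
Char 4 ('B'): step: R->1, L=0; B->plug->B->R->E->L->A->refl->F->L'->H->R'->F->plug->F
Char 5 ('B'): step: R->2, L=0; B->plug->B->R->C->L->C->refl->H->L'->G->R'->E->plug->E
Char 6 ('H'): step: R->3, L=0; H->plug->H->R->C->L->C->refl->H->L'->G->R'->G->plug->G

Answer: FFAFEG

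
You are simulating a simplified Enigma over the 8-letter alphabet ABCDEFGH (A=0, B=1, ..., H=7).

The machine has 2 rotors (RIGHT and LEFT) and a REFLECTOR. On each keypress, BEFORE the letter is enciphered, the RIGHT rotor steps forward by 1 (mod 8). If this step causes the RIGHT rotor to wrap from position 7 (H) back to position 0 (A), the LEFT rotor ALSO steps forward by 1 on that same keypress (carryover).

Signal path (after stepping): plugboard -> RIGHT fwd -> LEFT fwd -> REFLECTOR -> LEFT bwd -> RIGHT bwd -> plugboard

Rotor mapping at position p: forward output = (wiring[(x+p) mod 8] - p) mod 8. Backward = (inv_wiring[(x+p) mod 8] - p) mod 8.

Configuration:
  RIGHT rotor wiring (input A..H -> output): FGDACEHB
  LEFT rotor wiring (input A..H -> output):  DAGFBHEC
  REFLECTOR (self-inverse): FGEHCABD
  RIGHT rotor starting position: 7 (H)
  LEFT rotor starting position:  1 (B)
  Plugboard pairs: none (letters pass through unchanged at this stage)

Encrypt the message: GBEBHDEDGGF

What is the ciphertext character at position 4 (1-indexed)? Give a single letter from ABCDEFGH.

Char 1 ('G'): step: R->0, L->2 (L advanced); G->plug->G->R->H->L->G->refl->B->L'->G->R'->B->plug->B
Char 2 ('B'): step: R->1, L=2; B->plug->B->R->C->L->H->refl->D->L'->B->R'->D->plug->D
Char 3 ('E'): step: R->2, L=2; E->plug->E->R->F->L->A->refl->F->L'->D->R'->G->plug->G
Char 4 ('B'): step: R->3, L=2; B->plug->B->R->H->L->G->refl->B->L'->G->R'->E->plug->E

E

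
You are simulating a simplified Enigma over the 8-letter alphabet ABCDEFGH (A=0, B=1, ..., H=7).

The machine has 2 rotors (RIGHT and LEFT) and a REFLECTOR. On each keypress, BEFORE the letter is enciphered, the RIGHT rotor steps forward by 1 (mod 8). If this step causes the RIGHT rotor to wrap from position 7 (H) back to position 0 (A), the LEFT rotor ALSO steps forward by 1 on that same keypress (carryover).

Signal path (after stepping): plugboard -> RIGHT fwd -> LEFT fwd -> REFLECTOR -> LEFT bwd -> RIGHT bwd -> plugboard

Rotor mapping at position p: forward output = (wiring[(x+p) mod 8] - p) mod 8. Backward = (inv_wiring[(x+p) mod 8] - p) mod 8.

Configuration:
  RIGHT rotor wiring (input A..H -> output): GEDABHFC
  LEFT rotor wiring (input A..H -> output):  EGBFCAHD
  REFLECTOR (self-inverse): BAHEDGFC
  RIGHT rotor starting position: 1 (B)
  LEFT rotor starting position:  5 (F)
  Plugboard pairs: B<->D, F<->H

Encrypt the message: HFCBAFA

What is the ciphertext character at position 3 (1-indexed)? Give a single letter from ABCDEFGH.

Char 1 ('H'): step: R->2, L=5; H->plug->F->R->A->L->D->refl->E->L'->F->R'->D->plug->B
Char 2 ('F'): step: R->3, L=5; F->plug->H->R->A->L->D->refl->E->L'->F->R'->A->plug->A
Char 3 ('C'): step: R->4, L=5; C->plug->C->R->B->L->C->refl->H->L'->D->R'->B->plug->D

D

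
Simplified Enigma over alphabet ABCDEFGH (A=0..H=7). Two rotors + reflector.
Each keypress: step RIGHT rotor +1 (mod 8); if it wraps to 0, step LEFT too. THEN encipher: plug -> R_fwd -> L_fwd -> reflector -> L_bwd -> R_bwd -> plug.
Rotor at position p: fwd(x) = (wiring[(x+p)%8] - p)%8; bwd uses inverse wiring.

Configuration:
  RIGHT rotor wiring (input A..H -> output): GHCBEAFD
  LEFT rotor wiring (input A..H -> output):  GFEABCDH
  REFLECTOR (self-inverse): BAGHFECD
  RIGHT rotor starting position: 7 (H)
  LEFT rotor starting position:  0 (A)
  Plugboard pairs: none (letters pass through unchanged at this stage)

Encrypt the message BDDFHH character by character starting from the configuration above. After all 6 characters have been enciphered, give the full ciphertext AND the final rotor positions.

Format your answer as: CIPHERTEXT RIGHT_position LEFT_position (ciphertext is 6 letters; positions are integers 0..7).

Answer: FFHGGB 5 1

Derivation:
Char 1 ('B'): step: R->0, L->1 (L advanced); B->plug->B->R->H->L->F->refl->E->L'->A->R'->F->plug->F
Char 2 ('D'): step: R->1, L=1; D->plug->D->R->D->L->A->refl->B->L'->E->R'->F->plug->F
Char 3 ('D'): step: R->2, L=1; D->plug->D->R->G->L->G->refl->C->L'->F->R'->H->plug->H
Char 4 ('F'): step: R->3, L=1; F->plug->F->R->D->L->A->refl->B->L'->E->R'->G->plug->G
Char 5 ('H'): step: R->4, L=1; H->plug->H->R->F->L->C->refl->G->L'->G->R'->G->plug->G
Char 6 ('H'): step: R->5, L=1; H->plug->H->R->H->L->F->refl->E->L'->A->R'->B->plug->B
Final: ciphertext=FFHGGB, RIGHT=5, LEFT=1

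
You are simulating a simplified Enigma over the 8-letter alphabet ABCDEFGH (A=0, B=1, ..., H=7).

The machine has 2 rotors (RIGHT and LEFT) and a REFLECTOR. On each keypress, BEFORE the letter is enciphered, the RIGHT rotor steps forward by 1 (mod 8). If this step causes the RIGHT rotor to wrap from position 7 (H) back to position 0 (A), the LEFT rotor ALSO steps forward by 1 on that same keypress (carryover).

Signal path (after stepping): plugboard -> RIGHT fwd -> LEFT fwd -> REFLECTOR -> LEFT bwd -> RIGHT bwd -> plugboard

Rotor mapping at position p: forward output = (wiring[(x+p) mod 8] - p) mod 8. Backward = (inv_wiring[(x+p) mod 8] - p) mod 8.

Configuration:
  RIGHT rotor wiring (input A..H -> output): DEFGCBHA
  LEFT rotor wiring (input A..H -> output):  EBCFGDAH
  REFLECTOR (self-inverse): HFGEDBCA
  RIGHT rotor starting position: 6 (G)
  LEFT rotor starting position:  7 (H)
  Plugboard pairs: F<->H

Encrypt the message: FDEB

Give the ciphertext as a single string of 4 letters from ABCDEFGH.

Answer: CGCF

Derivation:
Char 1 ('F'): step: R->7, L=7; F->plug->H->R->A->L->A->refl->H->L'->F->R'->C->plug->C
Char 2 ('D'): step: R->0, L->0 (L advanced); D->plug->D->R->G->L->A->refl->H->L'->H->R'->G->plug->G
Char 3 ('E'): step: R->1, L=0; E->plug->E->R->A->L->E->refl->D->L'->F->R'->C->plug->C
Char 4 ('B'): step: R->2, L=0; B->plug->B->R->E->L->G->refl->C->L'->C->R'->H->plug->F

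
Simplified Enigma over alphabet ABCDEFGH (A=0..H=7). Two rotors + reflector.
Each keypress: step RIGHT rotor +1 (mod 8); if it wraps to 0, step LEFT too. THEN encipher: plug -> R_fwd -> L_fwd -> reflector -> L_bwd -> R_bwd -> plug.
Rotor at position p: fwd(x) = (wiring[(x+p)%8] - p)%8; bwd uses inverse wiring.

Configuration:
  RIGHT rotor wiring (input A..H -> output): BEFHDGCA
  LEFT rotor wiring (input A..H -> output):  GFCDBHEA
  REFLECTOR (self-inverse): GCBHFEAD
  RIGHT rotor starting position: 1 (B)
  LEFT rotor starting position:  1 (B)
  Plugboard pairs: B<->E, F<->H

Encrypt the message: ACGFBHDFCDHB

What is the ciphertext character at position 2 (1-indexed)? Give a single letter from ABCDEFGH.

Char 1 ('A'): step: R->2, L=1; A->plug->A->R->D->L->A->refl->G->L'->E->R'->D->plug->D
Char 2 ('C'): step: R->3, L=1; C->plug->C->R->D->L->A->refl->G->L'->E->R'->A->plug->A

A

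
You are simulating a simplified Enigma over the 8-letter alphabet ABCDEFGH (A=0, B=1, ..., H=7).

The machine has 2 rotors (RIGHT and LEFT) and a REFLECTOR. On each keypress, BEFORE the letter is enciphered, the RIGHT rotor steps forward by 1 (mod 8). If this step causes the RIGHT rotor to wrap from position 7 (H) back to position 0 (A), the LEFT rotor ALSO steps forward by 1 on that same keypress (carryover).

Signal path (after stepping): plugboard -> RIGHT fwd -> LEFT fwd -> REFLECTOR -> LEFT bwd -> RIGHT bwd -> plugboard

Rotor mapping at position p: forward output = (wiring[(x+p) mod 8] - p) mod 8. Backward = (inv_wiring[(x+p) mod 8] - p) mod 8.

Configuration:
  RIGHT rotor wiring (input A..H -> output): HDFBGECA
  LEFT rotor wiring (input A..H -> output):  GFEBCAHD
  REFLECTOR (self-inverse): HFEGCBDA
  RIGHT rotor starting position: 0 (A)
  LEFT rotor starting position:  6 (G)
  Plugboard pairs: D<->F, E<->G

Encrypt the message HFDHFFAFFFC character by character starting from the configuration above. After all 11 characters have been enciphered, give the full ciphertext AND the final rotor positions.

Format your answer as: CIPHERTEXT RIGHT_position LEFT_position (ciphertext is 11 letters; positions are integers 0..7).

Answer: EAGFCABAAEF 3 7

Derivation:
Char 1 ('H'): step: R->1, L=6; H->plug->H->R->G->L->E->refl->C->L'->H->R'->G->plug->E
Char 2 ('F'): step: R->2, L=6; F->plug->D->R->C->L->A->refl->H->L'->D->R'->A->plug->A
Char 3 ('D'): step: R->3, L=6; D->plug->F->R->E->L->G->refl->D->L'->F->R'->E->plug->G
Char 4 ('H'): step: R->4, L=6; H->plug->H->R->F->L->D->refl->G->L'->E->R'->D->plug->F
Char 5 ('F'): step: R->5, L=6; F->plug->D->R->C->L->A->refl->H->L'->D->R'->C->plug->C
Char 6 ('F'): step: R->6, L=6; F->plug->D->R->F->L->D->refl->G->L'->E->R'->A->plug->A
Char 7 ('A'): step: R->7, L=6; A->plug->A->R->B->L->F->refl->B->L'->A->R'->B->plug->B
Char 8 ('F'): step: R->0, L->7 (L advanced); F->plug->D->R->B->L->H->refl->A->L'->H->R'->A->plug->A
Char 9 ('F'): step: R->1, L=7; F->plug->D->R->F->L->D->refl->G->L'->C->R'->A->plug->A
Char 10 ('F'): step: R->2, L=7; F->plug->D->R->C->L->G->refl->D->L'->F->R'->G->plug->E
Char 11 ('C'): step: R->3, L=7; C->plug->C->R->B->L->H->refl->A->L'->H->R'->D->plug->F
Final: ciphertext=EAGFCABAAEF, RIGHT=3, LEFT=7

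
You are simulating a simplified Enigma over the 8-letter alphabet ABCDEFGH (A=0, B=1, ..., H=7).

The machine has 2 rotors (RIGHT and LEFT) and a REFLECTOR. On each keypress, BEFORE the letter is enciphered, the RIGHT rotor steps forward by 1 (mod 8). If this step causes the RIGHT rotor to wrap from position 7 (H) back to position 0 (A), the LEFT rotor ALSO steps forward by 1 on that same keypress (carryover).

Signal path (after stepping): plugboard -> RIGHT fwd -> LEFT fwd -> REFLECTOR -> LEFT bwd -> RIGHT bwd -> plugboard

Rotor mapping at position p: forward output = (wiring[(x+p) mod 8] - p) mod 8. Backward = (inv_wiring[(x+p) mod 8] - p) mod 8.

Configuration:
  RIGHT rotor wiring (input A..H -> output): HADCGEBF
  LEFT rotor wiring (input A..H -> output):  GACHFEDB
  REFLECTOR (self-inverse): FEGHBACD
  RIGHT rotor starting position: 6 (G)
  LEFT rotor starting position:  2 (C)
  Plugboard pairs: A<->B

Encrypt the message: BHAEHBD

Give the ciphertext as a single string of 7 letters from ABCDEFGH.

Char 1 ('B'): step: R->7, L=2; B->plug->A->R->G->L->E->refl->B->L'->E->R'->D->plug->D
Char 2 ('H'): step: R->0, L->3 (L advanced); H->plug->H->R->F->L->D->refl->H->L'->H->R'->A->plug->B
Char 3 ('A'): step: R->1, L=3; A->plug->B->R->C->L->B->refl->E->L'->A->R'->F->plug->F
Char 4 ('E'): step: R->2, L=3; E->plug->E->R->H->L->H->refl->D->L'->F->R'->G->plug->G
Char 5 ('H'): step: R->3, L=3; H->plug->H->R->A->L->E->refl->B->L'->C->R'->E->plug->E
Char 6 ('B'): step: R->4, L=3; B->plug->A->R->C->L->B->refl->E->L'->A->R'->B->plug->A
Char 7 ('D'): step: R->5, L=3; D->plug->D->R->C->L->B->refl->E->L'->A->R'->C->plug->C

Answer: DBFGEAC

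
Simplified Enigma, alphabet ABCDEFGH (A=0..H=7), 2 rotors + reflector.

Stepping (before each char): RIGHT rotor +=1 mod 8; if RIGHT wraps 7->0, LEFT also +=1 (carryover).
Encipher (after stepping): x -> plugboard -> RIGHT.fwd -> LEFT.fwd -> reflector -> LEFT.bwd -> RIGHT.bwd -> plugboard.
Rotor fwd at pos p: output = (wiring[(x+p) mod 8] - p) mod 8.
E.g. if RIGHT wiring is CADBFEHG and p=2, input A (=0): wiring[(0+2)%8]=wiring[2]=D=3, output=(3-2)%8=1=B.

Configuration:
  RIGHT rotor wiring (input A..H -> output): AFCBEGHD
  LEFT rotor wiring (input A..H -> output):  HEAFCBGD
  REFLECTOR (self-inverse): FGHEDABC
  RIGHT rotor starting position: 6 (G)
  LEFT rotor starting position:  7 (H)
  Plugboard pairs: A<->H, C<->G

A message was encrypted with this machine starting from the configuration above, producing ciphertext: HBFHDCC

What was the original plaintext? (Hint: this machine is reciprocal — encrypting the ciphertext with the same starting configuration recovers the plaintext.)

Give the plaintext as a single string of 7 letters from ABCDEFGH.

Answer: DFEDEAE

Derivation:
Char 1 ('H'): step: R->7, L=7; H->plug->A->R->E->L->G->refl->B->L'->D->R'->D->plug->D
Char 2 ('B'): step: R->0, L->0 (L advanced); B->plug->B->R->F->L->B->refl->G->L'->G->R'->F->plug->F
Char 3 ('F'): step: R->1, L=0; F->plug->F->R->G->L->G->refl->B->L'->F->R'->E->plug->E
Char 4 ('H'): step: R->2, L=0; H->plug->A->R->A->L->H->refl->C->L'->E->R'->D->plug->D
Char 5 ('D'): step: R->3, L=0; D->plug->D->R->E->L->C->refl->H->L'->A->R'->E->plug->E
Char 6 ('C'): step: R->4, L=0; C->plug->G->R->G->L->G->refl->B->L'->F->R'->H->plug->A
Char 7 ('C'): step: R->5, L=0; C->plug->G->R->E->L->C->refl->H->L'->A->R'->E->plug->E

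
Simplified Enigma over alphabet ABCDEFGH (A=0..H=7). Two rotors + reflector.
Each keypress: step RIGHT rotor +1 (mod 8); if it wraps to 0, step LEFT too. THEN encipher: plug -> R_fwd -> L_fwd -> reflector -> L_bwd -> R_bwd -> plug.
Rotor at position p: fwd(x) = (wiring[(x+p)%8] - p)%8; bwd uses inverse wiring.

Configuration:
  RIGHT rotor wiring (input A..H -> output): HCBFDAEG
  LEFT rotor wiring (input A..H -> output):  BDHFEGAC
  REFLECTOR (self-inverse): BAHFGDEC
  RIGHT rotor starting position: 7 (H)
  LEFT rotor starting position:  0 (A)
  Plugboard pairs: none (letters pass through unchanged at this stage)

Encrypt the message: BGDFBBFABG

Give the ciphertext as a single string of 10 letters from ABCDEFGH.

Char 1 ('B'): step: R->0, L->1 (L advanced); B->plug->B->R->C->L->E->refl->G->L'->B->R'->C->plug->C
Char 2 ('G'): step: R->1, L=1; G->plug->G->R->F->L->H->refl->C->L'->A->R'->B->plug->B
Char 3 ('D'): step: R->2, L=1; D->plug->D->R->G->L->B->refl->A->L'->H->R'->A->plug->A
Char 4 ('F'): step: R->3, L=1; F->plug->F->R->E->L->F->refl->D->L'->D->R'->E->plug->E
Char 5 ('B'): step: R->4, L=1; B->plug->B->R->E->L->F->refl->D->L'->D->R'->E->plug->E
Char 6 ('B'): step: R->5, L=1; B->plug->B->R->H->L->A->refl->B->L'->G->R'->H->plug->H
Char 7 ('F'): step: R->6, L=1; F->plug->F->R->H->L->A->refl->B->L'->G->R'->A->plug->A
Char 8 ('A'): step: R->7, L=1; A->plug->A->R->H->L->A->refl->B->L'->G->R'->E->plug->E
Char 9 ('B'): step: R->0, L->2 (L advanced); B->plug->B->R->C->L->C->refl->H->L'->G->R'->H->plug->H
Char 10 ('G'): step: R->1, L=2; G->plug->G->R->F->L->A->refl->B->L'->H->R'->E->plug->E

Answer: CBAEEHAEHE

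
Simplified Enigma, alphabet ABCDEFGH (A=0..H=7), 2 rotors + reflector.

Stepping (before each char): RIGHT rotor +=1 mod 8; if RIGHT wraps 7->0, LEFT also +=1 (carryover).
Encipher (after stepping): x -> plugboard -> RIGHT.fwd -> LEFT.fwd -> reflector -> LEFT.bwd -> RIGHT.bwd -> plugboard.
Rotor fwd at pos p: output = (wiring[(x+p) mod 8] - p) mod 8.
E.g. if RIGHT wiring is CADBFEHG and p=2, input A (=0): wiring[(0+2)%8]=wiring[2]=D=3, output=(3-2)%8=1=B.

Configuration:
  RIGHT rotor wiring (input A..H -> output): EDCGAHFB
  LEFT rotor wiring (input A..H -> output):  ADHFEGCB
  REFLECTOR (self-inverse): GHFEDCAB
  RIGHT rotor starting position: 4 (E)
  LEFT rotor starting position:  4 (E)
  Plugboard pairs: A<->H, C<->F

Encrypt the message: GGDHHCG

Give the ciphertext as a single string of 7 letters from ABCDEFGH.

Char 1 ('G'): step: R->5, L=4; G->plug->G->R->B->L->C->refl->F->L'->D->R'->H->plug->A
Char 2 ('G'): step: R->6, L=4; G->plug->G->R->C->L->G->refl->A->L'->A->R'->F->plug->C
Char 3 ('D'): step: R->7, L=4; D->plug->D->R->D->L->F->refl->C->L'->B->R'->F->plug->C
Char 4 ('H'): step: R->0, L->5 (L advanced); H->plug->A->R->E->L->G->refl->A->L'->G->R'->D->plug->D
Char 5 ('H'): step: R->1, L=5; H->plug->A->R->C->L->E->refl->D->L'->D->R'->H->plug->A
Char 6 ('C'): step: R->2, L=5; C->plug->F->R->H->L->H->refl->B->L'->A->R'->A->plug->H
Char 7 ('G'): step: R->3, L=5; G->plug->G->R->A->L->B->refl->H->L'->H->R'->H->plug->A

Answer: ACCDAHA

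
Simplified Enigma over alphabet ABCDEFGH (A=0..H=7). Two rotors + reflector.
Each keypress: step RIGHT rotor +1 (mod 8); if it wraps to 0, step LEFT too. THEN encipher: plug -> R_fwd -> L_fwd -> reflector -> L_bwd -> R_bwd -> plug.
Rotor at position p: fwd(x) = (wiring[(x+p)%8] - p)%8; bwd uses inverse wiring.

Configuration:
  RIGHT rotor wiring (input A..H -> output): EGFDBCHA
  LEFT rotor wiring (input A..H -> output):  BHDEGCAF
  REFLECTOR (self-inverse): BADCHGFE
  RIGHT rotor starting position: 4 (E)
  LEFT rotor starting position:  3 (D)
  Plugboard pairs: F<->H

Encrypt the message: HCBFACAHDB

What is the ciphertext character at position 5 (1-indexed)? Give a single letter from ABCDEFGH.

Char 1 ('H'): step: R->5, L=3; H->plug->F->R->A->L->B->refl->A->L'->H->R'->D->plug->D
Char 2 ('C'): step: R->6, L=3; C->plug->C->R->G->L->E->refl->H->L'->C->R'->B->plug->B
Char 3 ('B'): step: R->7, L=3; B->plug->B->R->F->L->G->refl->F->L'->D->R'->G->plug->G
Char 4 ('F'): step: R->0, L->4 (L advanced); F->plug->H->R->A->L->C->refl->D->L'->F->R'->C->plug->C
Char 5 ('A'): step: R->1, L=4; A->plug->A->R->F->L->D->refl->C->L'->A->R'->D->plug->D

D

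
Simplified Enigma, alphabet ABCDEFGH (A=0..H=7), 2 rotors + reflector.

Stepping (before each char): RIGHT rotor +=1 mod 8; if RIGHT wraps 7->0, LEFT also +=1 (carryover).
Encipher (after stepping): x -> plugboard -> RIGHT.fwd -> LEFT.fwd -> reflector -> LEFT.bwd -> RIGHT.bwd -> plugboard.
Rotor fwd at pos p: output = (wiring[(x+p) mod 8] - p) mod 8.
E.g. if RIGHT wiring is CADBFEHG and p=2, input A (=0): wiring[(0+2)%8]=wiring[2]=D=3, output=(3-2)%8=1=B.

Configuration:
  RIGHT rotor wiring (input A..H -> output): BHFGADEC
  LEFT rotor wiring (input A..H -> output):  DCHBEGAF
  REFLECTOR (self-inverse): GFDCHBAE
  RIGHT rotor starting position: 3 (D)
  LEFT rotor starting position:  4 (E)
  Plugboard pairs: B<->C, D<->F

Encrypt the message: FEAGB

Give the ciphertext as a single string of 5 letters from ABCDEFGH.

Answer: GFFCA

Derivation:
Char 1 ('F'): step: R->4, L=4; F->plug->D->R->G->L->D->refl->C->L'->B->R'->G->plug->G
Char 2 ('E'): step: R->5, L=4; E->plug->E->R->C->L->E->refl->H->L'->E->R'->D->plug->F
Char 3 ('A'): step: R->6, L=4; A->plug->A->R->G->L->D->refl->C->L'->B->R'->D->plug->F
Char 4 ('G'): step: R->7, L=4; G->plug->G->R->E->L->H->refl->E->L'->C->R'->B->plug->C
Char 5 ('B'): step: R->0, L->5 (L advanced); B->plug->C->R->F->L->C->refl->D->L'->B->R'->A->plug->A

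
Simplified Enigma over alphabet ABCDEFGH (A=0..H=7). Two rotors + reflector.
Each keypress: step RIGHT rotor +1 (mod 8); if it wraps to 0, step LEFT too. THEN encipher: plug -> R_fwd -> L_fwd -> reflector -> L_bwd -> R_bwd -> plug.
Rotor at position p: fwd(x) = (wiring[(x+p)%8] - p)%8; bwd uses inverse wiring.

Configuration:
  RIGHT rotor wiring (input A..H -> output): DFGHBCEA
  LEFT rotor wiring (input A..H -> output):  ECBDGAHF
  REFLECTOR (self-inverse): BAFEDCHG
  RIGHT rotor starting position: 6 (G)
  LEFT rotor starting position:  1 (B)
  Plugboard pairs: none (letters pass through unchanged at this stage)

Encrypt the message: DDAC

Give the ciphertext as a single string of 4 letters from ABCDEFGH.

Answer: CECG

Derivation:
Char 1 ('D'): step: R->7, L=1; D->plug->D->R->H->L->D->refl->E->L'->G->R'->C->plug->C
Char 2 ('D'): step: R->0, L->2 (L advanced); D->plug->D->R->H->L->A->refl->B->L'->B->R'->E->plug->E
Char 3 ('A'): step: R->1, L=2; A->plug->A->R->E->L->F->refl->C->L'->G->R'->C->plug->C
Char 4 ('C'): step: R->2, L=2; C->plug->C->R->H->L->A->refl->B->L'->B->R'->G->plug->G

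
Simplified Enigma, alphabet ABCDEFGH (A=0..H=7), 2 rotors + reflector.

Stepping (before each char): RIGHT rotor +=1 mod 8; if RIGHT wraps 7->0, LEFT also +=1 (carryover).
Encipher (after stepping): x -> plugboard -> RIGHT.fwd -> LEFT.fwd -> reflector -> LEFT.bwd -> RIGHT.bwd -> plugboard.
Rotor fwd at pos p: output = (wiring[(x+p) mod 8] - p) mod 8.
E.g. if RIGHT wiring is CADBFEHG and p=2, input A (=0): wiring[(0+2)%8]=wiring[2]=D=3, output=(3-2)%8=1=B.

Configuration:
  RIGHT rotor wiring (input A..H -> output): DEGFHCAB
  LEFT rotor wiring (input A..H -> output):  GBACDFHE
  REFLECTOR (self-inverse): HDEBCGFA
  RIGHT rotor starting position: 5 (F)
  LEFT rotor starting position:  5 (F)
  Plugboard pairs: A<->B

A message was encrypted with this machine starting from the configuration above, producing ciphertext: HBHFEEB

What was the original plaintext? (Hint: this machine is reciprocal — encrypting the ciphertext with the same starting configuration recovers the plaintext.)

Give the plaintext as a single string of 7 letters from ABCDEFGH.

Answer: GFCHGGF

Derivation:
Char 1 ('H'): step: R->6, L=5; H->plug->H->R->E->L->E->refl->C->L'->B->R'->G->plug->G
Char 2 ('B'): step: R->7, L=5; B->plug->A->R->C->L->H->refl->A->L'->A->R'->F->plug->F
Char 3 ('H'): step: R->0, L->6 (L advanced); H->plug->H->R->B->L->G->refl->F->L'->G->R'->C->plug->C
Char 4 ('F'): step: R->1, L=6; F->plug->F->R->H->L->H->refl->A->L'->C->R'->H->plug->H
Char 5 ('E'): step: R->2, L=6; E->plug->E->R->G->L->F->refl->G->L'->B->R'->G->plug->G
Char 6 ('E'): step: R->3, L=6; E->plug->E->R->G->L->F->refl->G->L'->B->R'->G->plug->G
Char 7 ('B'): step: R->4, L=6; B->plug->A->R->D->L->D->refl->B->L'->A->R'->F->plug->F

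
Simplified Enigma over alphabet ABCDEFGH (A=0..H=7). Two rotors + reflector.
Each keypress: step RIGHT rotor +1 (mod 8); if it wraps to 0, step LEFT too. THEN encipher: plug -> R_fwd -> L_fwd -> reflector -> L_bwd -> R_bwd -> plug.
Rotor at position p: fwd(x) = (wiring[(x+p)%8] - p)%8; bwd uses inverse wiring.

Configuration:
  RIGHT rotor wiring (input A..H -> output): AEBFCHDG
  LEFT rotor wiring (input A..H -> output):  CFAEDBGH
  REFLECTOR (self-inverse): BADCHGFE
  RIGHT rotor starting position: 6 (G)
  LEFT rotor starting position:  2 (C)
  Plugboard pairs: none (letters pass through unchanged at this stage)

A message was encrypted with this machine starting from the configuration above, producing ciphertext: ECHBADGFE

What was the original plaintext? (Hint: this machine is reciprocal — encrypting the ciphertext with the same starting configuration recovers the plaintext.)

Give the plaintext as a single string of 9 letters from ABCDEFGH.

Char 1 ('E'): step: R->7, L=2; E->plug->E->R->G->L->A->refl->B->L'->C->R'->D->plug->D
Char 2 ('C'): step: R->0, L->3 (L advanced); C->plug->C->R->B->L->A->refl->B->L'->A->R'->A->plug->A
Char 3 ('H'): step: R->1, L=3; H->plug->H->R->H->L->F->refl->G->L'->C->R'->F->plug->F
Char 4 ('B'): step: R->2, L=3; B->plug->B->R->D->L->D->refl->C->L'->G->R'->G->plug->G
Char 5 ('A'): step: R->3, L=3; A->plug->A->R->C->L->G->refl->F->L'->H->R'->B->plug->B
Char 6 ('D'): step: R->4, L=3; D->plug->D->R->C->L->G->refl->F->L'->H->R'->C->plug->C
Char 7 ('G'): step: R->5, L=3; G->plug->G->R->A->L->B->refl->A->L'->B->R'->C->plug->C
Char 8 ('F'): step: R->6, L=3; F->plug->F->R->H->L->F->refl->G->L'->C->R'->C->plug->C
Char 9 ('E'): step: R->7, L=3; E->plug->E->R->G->L->C->refl->D->L'->D->R'->F->plug->F

Answer: DAFGBCCCF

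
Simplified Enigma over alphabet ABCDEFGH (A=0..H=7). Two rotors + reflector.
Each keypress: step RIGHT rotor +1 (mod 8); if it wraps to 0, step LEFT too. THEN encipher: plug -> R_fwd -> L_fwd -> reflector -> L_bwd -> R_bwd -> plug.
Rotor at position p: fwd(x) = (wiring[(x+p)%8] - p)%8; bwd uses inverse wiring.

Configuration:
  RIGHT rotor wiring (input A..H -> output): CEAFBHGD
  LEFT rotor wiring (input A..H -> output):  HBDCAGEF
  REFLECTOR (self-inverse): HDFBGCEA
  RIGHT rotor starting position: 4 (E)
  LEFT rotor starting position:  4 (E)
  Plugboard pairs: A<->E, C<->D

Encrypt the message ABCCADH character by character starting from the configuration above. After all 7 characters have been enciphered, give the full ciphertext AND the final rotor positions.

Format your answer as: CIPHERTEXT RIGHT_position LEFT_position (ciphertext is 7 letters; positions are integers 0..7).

Answer: GHDBEGD 3 5

Derivation:
Char 1 ('A'): step: R->5, L=4; A->plug->E->R->H->L->G->refl->E->L'->A->R'->G->plug->G
Char 2 ('B'): step: R->6, L=4; B->plug->B->R->F->L->F->refl->C->L'->B->R'->H->plug->H
Char 3 ('C'): step: R->7, L=4; C->plug->D->R->B->L->C->refl->F->L'->F->R'->C->plug->D
Char 4 ('C'): step: R->0, L->5 (L advanced); C->plug->D->R->F->L->G->refl->E->L'->E->R'->B->plug->B
Char 5 ('A'): step: R->1, L=5; A->plug->E->R->G->L->F->refl->C->L'->D->R'->A->plug->E
Char 6 ('D'): step: R->2, L=5; D->plug->C->R->H->L->D->refl->B->L'->A->R'->G->plug->G
Char 7 ('H'): step: R->3, L=5; H->plug->H->R->F->L->G->refl->E->L'->E->R'->C->plug->D
Final: ciphertext=GHDBEGD, RIGHT=3, LEFT=5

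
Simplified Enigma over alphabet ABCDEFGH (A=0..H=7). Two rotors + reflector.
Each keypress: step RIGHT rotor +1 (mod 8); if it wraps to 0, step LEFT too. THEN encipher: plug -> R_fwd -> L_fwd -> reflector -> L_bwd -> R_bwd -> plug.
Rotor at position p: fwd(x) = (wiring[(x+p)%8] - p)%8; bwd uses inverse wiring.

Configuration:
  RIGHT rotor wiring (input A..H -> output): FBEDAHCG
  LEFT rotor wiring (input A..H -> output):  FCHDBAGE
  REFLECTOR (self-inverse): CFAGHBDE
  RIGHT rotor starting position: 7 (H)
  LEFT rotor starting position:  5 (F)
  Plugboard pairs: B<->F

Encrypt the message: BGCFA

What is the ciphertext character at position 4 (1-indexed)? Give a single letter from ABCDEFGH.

Char 1 ('B'): step: R->0, L->6 (L advanced); B->plug->F->R->H->L->C->refl->A->L'->A->R'->E->plug->E
Char 2 ('G'): step: R->1, L=6; G->plug->G->R->F->L->F->refl->B->L'->E->R'->H->plug->H
Char 3 ('C'): step: R->2, L=6; C->plug->C->R->G->L->D->refl->G->L'->B->R'->B->plug->F
Char 4 ('F'): step: R->3, L=6; F->plug->B->R->F->L->F->refl->B->L'->E->R'->C->plug->C

C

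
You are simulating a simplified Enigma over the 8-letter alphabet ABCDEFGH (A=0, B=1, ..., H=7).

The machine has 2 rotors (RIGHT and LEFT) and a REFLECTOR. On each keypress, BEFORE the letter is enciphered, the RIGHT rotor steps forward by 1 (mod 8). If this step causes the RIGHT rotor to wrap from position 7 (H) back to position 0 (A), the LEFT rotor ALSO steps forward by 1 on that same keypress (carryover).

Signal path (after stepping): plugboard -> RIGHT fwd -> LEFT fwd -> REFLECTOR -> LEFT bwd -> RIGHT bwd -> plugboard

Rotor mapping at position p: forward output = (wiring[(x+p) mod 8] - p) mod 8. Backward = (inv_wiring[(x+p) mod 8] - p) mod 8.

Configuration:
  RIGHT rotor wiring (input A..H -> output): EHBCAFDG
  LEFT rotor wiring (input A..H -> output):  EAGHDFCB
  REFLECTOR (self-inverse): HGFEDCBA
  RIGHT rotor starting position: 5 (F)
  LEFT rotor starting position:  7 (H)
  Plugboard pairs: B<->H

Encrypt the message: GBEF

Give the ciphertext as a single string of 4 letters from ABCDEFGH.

Answer: CEAD

Derivation:
Char 1 ('G'): step: R->6, L=7; G->plug->G->R->C->L->B->refl->G->L'->G->R'->C->plug->C
Char 2 ('B'): step: R->7, L=7; B->plug->H->R->E->L->A->refl->H->L'->D->R'->E->plug->E
Char 3 ('E'): step: R->0, L->0 (L advanced); E->plug->E->R->A->L->E->refl->D->L'->E->R'->A->plug->A
Char 4 ('F'): step: R->1, L=0; F->plug->F->R->C->L->G->refl->B->L'->H->R'->D->plug->D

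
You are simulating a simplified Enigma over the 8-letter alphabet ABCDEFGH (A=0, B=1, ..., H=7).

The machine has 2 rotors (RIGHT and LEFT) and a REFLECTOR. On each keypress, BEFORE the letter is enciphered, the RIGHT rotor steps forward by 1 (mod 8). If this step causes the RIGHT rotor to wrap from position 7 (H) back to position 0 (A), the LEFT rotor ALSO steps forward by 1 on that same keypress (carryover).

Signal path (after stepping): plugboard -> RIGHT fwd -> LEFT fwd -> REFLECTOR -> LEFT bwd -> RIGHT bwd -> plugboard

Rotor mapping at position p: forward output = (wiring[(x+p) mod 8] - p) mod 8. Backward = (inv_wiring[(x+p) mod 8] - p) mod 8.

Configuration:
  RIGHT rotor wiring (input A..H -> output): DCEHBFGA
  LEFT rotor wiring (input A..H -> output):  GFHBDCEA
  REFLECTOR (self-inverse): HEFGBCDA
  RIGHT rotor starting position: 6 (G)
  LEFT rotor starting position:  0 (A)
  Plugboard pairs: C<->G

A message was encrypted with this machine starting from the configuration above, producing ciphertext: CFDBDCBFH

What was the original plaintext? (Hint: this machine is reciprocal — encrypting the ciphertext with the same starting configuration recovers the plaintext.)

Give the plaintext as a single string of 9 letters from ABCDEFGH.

Answer: GEECCDEGG

Derivation:
Char 1 ('C'): step: R->7, L=0; C->plug->G->R->G->L->E->refl->B->L'->D->R'->C->plug->G
Char 2 ('F'): step: R->0, L->1 (L advanced); F->plug->F->R->F->L->D->refl->G->L'->B->R'->E->plug->E
Char 3 ('D'): step: R->1, L=1; D->plug->D->R->A->L->E->refl->B->L'->E->R'->E->plug->E
Char 4 ('B'): step: R->2, L=1; B->plug->B->R->F->L->D->refl->G->L'->B->R'->G->plug->C
Char 5 ('D'): step: R->3, L=1; D->plug->D->R->D->L->C->refl->F->L'->H->R'->G->plug->C
Char 6 ('C'): step: R->4, L=1; C->plug->G->R->A->L->E->refl->B->L'->E->R'->D->plug->D
Char 7 ('B'): step: R->5, L=1; B->plug->B->R->B->L->G->refl->D->L'->F->R'->E->plug->E
Char 8 ('F'): step: R->6, L=1; F->plug->F->R->B->L->G->refl->D->L'->F->R'->C->plug->G
Char 9 ('H'): step: R->7, L=1; H->plug->H->R->H->L->F->refl->C->L'->D->R'->C->plug->G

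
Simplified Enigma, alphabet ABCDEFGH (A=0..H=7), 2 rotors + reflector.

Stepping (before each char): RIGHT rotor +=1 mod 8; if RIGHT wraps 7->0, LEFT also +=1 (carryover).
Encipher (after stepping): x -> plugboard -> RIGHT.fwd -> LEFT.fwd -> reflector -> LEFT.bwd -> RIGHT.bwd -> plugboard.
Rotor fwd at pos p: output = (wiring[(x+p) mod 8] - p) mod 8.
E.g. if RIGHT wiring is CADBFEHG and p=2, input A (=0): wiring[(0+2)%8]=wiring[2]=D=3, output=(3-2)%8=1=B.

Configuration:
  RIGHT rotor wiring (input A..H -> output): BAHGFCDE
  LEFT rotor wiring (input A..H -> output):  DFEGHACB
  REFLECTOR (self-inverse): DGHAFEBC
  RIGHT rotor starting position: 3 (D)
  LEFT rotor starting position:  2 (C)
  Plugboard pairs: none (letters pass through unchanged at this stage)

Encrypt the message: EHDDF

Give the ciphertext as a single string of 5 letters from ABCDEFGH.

Char 1 ('E'): step: R->4, L=2; E->plug->E->R->F->L->H->refl->C->L'->A->R'->D->plug->D
Char 2 ('H'): step: R->5, L=2; H->plug->H->R->A->L->C->refl->H->L'->F->R'->A->plug->A
Char 3 ('D'): step: R->6, L=2; D->plug->D->R->C->L->F->refl->E->L'->B->R'->E->plug->E
Char 4 ('D'): step: R->7, L=2; D->plug->D->R->A->L->C->refl->H->L'->F->R'->A->plug->A
Char 5 ('F'): step: R->0, L->3 (L advanced); F->plug->F->R->C->L->F->refl->E->L'->B->R'->A->plug->A

Answer: DAEAA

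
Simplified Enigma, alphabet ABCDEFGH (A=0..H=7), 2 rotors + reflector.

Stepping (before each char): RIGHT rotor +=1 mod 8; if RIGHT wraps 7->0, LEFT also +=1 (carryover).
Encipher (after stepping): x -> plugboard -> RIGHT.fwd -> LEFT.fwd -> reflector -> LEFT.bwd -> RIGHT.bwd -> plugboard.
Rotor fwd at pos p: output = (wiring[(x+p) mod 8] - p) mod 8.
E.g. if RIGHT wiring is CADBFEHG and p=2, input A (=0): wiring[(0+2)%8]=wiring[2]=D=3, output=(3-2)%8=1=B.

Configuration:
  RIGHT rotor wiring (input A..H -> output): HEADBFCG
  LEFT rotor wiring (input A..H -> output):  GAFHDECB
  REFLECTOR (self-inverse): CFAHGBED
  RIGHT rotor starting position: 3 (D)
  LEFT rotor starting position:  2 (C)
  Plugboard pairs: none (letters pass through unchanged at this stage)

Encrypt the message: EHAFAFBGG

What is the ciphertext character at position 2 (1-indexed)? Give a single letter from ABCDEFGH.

Char 1 ('E'): step: R->4, L=2; E->plug->E->R->D->L->C->refl->A->L'->E->R'->G->plug->G
Char 2 ('H'): step: R->5, L=2; H->plug->H->R->E->L->A->refl->C->L'->D->R'->F->plug->F

F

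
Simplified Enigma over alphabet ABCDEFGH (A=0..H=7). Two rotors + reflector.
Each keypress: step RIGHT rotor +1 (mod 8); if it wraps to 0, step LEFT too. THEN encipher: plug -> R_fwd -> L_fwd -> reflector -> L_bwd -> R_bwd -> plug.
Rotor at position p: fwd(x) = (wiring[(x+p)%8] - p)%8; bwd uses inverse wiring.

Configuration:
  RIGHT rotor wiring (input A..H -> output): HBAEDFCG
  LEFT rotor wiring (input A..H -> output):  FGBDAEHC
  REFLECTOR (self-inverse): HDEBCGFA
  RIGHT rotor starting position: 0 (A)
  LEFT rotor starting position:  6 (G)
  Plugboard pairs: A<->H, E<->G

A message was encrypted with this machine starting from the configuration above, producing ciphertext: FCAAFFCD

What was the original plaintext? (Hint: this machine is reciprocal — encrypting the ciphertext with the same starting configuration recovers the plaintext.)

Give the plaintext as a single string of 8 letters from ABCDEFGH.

Answer: AHDEDCAG

Derivation:
Char 1 ('F'): step: R->1, L=6; F->plug->F->R->B->L->E->refl->C->L'->G->R'->H->plug->A
Char 2 ('C'): step: R->2, L=6; C->plug->C->R->B->L->E->refl->C->L'->G->R'->A->plug->H
Char 3 ('A'): step: R->3, L=6; A->plug->H->R->F->L->F->refl->G->L'->H->R'->D->plug->D
Char 4 ('A'): step: R->4, L=6; A->plug->H->R->A->L->B->refl->D->L'->E->R'->G->plug->E
Char 5 ('F'): step: R->5, L=6; F->plug->F->R->D->L->A->refl->H->L'->C->R'->D->plug->D
Char 6 ('F'): step: R->6, L=6; F->plug->F->R->G->L->C->refl->E->L'->B->R'->C->plug->C
Char 7 ('C'): step: R->7, L=6; C->plug->C->R->C->L->H->refl->A->L'->D->R'->H->plug->A
Char 8 ('D'): step: R->0, L->7 (L advanced); D->plug->D->R->E->L->E->refl->C->L'->D->R'->E->plug->G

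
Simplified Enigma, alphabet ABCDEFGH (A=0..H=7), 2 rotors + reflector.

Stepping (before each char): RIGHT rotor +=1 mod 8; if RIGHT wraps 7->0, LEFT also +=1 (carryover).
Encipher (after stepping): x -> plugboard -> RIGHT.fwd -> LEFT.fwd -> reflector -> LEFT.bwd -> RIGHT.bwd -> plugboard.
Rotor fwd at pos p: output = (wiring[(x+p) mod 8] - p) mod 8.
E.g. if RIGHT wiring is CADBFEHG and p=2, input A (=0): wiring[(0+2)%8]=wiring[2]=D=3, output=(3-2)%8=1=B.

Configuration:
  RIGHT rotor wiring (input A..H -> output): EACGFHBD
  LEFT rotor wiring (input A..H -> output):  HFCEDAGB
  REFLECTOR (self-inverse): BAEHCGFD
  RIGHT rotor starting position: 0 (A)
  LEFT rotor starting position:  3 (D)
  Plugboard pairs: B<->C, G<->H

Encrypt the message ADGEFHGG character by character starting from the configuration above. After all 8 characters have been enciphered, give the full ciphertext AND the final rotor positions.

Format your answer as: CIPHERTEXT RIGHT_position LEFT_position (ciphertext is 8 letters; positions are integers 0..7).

Answer: GGAABAAD 0 4

Derivation:
Char 1 ('A'): step: R->1, L=3; A->plug->A->R->H->L->H->refl->D->L'->D->R'->H->plug->G
Char 2 ('D'): step: R->2, L=3; D->plug->D->R->F->L->E->refl->C->L'->G->R'->H->plug->G
Char 3 ('G'): step: R->3, L=3; G->plug->H->R->H->L->H->refl->D->L'->D->R'->A->plug->A
Char 4 ('E'): step: R->4, L=3; E->plug->E->R->A->L->B->refl->A->L'->B->R'->A->plug->A
Char 5 ('F'): step: R->5, L=3; F->plug->F->R->F->L->E->refl->C->L'->G->R'->C->plug->B
Char 6 ('H'): step: R->6, L=3; H->plug->G->R->H->L->H->refl->D->L'->D->R'->A->plug->A
Char 7 ('G'): step: R->7, L=3; G->plug->H->R->C->L->F->refl->G->L'->E->R'->A->plug->A
Char 8 ('G'): step: R->0, L->4 (L advanced); G->plug->H->R->D->L->F->refl->G->L'->G->R'->D->plug->D
Final: ciphertext=GGAABAAD, RIGHT=0, LEFT=4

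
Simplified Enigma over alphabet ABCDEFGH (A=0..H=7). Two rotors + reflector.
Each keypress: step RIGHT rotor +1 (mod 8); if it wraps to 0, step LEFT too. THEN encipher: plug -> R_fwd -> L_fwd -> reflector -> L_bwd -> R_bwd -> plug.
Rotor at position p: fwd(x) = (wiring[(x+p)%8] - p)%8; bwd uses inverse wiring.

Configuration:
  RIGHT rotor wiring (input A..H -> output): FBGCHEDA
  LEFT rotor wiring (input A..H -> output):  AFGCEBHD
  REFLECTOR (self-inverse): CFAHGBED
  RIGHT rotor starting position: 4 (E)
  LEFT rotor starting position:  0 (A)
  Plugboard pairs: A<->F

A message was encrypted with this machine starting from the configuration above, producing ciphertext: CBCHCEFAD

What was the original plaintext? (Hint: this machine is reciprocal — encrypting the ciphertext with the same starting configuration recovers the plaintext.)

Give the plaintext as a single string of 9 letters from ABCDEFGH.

Answer: DAHFADHBG

Derivation:
Char 1 ('C'): step: R->5, L=0; C->plug->C->R->D->L->C->refl->A->L'->A->R'->D->plug->D
Char 2 ('B'): step: R->6, L=0; B->plug->B->R->C->L->G->refl->E->L'->E->R'->F->plug->A
Char 3 ('C'): step: R->7, L=0; C->plug->C->R->C->L->G->refl->E->L'->E->R'->H->plug->H
Char 4 ('H'): step: R->0, L->1 (L advanced); H->plug->H->R->A->L->E->refl->G->L'->F->R'->A->plug->F
Char 5 ('C'): step: R->1, L=1; C->plug->C->R->B->L->F->refl->B->L'->C->R'->F->plug->A
Char 6 ('E'): step: R->2, L=1; E->plug->E->R->B->L->F->refl->B->L'->C->R'->D->plug->D
Char 7 ('F'): step: R->3, L=1; F->plug->A->R->H->L->H->refl->D->L'->D->R'->H->plug->H
Char 8 ('A'): step: R->4, L=1; A->plug->F->R->F->L->G->refl->E->L'->A->R'->B->plug->B
Char 9 ('D'): step: R->5, L=1; D->plug->D->R->A->L->E->refl->G->L'->F->R'->G->plug->G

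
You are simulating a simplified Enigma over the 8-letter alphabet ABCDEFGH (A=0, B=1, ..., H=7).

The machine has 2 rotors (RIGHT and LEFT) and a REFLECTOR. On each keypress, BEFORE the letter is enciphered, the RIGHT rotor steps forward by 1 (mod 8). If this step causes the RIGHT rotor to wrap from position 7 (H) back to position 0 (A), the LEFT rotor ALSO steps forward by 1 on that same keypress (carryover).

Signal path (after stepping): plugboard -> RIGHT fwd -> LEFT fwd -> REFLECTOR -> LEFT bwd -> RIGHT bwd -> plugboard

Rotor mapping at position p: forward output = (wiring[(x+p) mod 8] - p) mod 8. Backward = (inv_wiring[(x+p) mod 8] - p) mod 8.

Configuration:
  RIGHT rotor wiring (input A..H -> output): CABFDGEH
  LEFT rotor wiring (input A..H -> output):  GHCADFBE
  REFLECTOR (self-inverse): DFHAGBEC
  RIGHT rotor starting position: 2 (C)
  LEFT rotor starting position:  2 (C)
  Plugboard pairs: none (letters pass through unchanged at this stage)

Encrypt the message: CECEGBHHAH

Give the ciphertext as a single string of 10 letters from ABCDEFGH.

Answer: BHBHDGEBFG

Derivation:
Char 1 ('C'): step: R->3, L=2; C->plug->C->R->D->L->D->refl->A->L'->A->R'->B->plug->B
Char 2 ('E'): step: R->4, L=2; E->plug->E->R->G->L->E->refl->G->L'->B->R'->H->plug->H
Char 3 ('C'): step: R->5, L=2; C->plug->C->R->C->L->B->refl->F->L'->H->R'->B->plug->B
Char 4 ('E'): step: R->6, L=2; E->plug->E->R->D->L->D->refl->A->L'->A->R'->H->plug->H
Char 5 ('G'): step: R->7, L=2; G->plug->G->R->H->L->F->refl->B->L'->C->R'->D->plug->D
Char 6 ('B'): step: R->0, L->3 (L advanced); B->plug->B->R->A->L->F->refl->B->L'->E->R'->G->plug->G
Char 7 ('H'): step: R->1, L=3; H->plug->H->R->B->L->A->refl->D->L'->F->R'->E->plug->E
Char 8 ('H'): step: R->2, L=3; H->plug->H->R->G->L->E->refl->G->L'->D->R'->B->plug->B
Char 9 ('A'): step: R->3, L=3; A->plug->A->R->C->L->C->refl->H->L'->H->R'->F->plug->F
Char 10 ('H'): step: R->4, L=3; H->plug->H->R->B->L->A->refl->D->L'->F->R'->G->plug->G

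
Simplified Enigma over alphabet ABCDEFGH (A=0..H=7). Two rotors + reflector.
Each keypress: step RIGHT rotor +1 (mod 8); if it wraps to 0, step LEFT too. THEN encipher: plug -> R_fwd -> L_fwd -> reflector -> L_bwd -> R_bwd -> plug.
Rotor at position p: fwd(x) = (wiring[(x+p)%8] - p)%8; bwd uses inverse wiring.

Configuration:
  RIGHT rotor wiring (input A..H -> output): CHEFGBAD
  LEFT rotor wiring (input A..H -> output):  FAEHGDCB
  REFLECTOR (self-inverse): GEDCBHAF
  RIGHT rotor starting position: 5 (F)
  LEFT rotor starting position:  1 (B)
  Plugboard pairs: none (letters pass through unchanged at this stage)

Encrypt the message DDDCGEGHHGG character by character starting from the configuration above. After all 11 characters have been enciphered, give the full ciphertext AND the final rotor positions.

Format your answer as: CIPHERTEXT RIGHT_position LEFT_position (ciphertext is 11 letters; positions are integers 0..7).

Answer: CFFFECEDABB 0 3

Derivation:
Char 1 ('D'): step: R->6, L=1; D->plug->D->R->B->L->D->refl->C->L'->E->R'->C->plug->C
Char 2 ('D'): step: R->7, L=1; D->plug->D->R->F->L->B->refl->E->L'->H->R'->F->plug->F
Char 3 ('D'): step: R->0, L->2 (L advanced); D->plug->D->R->F->L->H->refl->F->L'->B->R'->F->plug->F
Char 4 ('C'): step: R->1, L=2; C->plug->C->R->E->L->A->refl->G->L'->H->R'->F->plug->F
Char 5 ('G'): step: R->2, L=2; G->plug->G->R->A->L->C->refl->D->L'->G->R'->E->plug->E
Char 6 ('E'): step: R->3, L=2; E->plug->E->R->A->L->C->refl->D->L'->G->R'->C->plug->C
Char 7 ('G'): step: R->4, L=2; G->plug->G->R->A->L->C->refl->D->L'->G->R'->E->plug->E
Char 8 ('H'): step: R->5, L=2; H->plug->H->R->B->L->F->refl->H->L'->F->R'->D->plug->D
Char 9 ('H'): step: R->6, L=2; H->plug->H->R->D->L->B->refl->E->L'->C->R'->A->plug->A
Char 10 ('G'): step: R->7, L=2; G->plug->G->R->C->L->E->refl->B->L'->D->R'->B->plug->B
Char 11 ('G'): step: R->0, L->3 (L advanced); G->plug->G->R->A->L->E->refl->B->L'->H->R'->B->plug->B
Final: ciphertext=CFFFECEDABB, RIGHT=0, LEFT=3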